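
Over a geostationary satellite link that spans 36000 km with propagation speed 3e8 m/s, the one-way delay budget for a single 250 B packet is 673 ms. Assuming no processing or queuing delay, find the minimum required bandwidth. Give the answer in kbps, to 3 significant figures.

3.62 kbps

L = 2000 bits.
Propagation delay = 36000000 / 300000000 = 120 ms.
Transmission budget = 673 − 120 = 553 ms.
R ≥ L / t_tx = 2000 bits / 0.553 s = 3.62 kbps.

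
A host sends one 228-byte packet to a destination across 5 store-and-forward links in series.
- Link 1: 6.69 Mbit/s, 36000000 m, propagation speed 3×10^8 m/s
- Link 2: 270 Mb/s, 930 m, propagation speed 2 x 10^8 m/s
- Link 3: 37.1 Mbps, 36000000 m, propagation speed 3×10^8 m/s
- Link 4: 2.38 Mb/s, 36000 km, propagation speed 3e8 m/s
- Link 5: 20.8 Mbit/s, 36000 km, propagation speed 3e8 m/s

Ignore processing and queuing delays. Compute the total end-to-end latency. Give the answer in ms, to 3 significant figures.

481 ms

L = 228 × 8 = 1824 bits.
Transmission delays (L/R per hop): 0.272646, 0.00675556, 0.0491644, 0.766387, 0.0876923 ms; sum = 1.18264 ms.
Propagation delays (d/s per hop): 120, 0.00465, 120, 120, 120 ms; sum = 480.005 ms.
End-to-end = 481 ms.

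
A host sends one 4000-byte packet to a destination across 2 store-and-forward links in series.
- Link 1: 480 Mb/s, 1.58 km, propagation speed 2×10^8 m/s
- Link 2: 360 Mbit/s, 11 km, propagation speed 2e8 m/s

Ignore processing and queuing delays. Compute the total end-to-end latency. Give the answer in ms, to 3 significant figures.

L = 4000 × 8 = 32000 bits.
Transmission delays (L/R per hop): 0.0666667, 0.0888889 ms; sum = 0.155556 ms.
Propagation delays (d/s per hop): 0.0079, 0.055 ms; sum = 0.0629 ms.
End-to-end = 0.218 ms.

0.218 ms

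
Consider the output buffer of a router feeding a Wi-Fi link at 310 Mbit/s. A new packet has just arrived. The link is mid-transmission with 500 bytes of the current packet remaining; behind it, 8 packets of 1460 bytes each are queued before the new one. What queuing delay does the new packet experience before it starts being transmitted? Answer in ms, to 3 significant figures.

Each queued packet: L/R = 11680/310000000 = 0.0376774 ms.
8 queued → 0.301419 ms.
Plus remaining 4000 bits of current packet: 0.0129032 ms.
Queuing delay = 0.314 ms.

0.314 ms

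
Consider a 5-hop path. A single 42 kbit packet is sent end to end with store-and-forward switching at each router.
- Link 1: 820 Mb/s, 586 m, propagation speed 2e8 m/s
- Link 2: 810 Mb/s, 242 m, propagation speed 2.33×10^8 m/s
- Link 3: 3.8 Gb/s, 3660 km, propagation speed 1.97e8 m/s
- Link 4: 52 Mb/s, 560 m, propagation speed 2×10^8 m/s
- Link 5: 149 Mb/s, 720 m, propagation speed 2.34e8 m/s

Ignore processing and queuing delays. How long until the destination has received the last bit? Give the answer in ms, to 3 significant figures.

19.8 ms

L = 42000 bits.
Transmission delays (L/R per hop): 0.0512195, 0.0518519, 0.0110526, 0.807692, 0.281879 ms; sum = 1.2037 ms.
Propagation delays (d/s per hop): 0.00293, 0.00103863, 18.5787, 0.0028, 0.00307692 ms; sum = 18.5885 ms.
End-to-end = 19.8 ms.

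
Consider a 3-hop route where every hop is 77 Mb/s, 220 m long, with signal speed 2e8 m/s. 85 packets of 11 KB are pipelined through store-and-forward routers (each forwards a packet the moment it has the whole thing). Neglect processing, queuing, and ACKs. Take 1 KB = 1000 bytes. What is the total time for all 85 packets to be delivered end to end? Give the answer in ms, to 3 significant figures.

Per-hop transmission t_tx = L/R = 88000/77000000 = 1.14286 ms.
Per-hop propagation t_prop = 220/200000000 = 0.0011 ms.
Pipeline fill: first packet needs 3·t_tx to clear all hops; remaining 84 packets each add one t_tx.
Total = (3+85-1)·t_tx + 3·t_prop = 87·1.14286 + 3·0.0011 = 99.4 ms.

99.4 ms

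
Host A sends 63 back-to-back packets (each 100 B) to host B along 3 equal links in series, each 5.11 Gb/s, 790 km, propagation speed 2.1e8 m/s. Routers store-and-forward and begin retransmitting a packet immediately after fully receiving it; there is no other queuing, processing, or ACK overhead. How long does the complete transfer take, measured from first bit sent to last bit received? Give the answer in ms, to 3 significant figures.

Per-hop transmission t_tx = L/R = 800/5110000000 = 0.000156556 ms.
Per-hop propagation t_prop = 790000/210000000 = 3.7619 ms.
Pipeline fill: first packet needs 3·t_tx to clear all hops; remaining 62 packets each add one t_tx.
Total = (3+63-1)·t_tx + 3·t_prop = 65·0.000156556 + 3·3.7619 = 11.3 ms.

11.3 ms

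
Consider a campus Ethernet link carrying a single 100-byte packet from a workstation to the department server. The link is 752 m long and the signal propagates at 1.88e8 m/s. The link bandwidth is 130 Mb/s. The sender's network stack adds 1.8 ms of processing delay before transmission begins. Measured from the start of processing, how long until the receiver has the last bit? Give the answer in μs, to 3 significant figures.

1810 μs

L = 100 × 8 = 800 bits.
Transmission delay = L/R = 800 / 130000000 = 6.15385 μs.
Propagation delay = d/s = 752 m / 188000000 m/s = 4 μs.
Plus processing delay 1.8 ms = 1800 μs.
Total = 1810 μs.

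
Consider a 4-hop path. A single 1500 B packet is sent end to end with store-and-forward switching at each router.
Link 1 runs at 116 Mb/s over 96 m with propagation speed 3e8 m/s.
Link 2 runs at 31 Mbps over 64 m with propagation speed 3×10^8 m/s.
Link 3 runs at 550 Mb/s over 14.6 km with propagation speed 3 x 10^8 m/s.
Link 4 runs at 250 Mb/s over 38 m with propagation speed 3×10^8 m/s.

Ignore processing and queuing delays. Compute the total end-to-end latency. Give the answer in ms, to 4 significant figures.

0.6097 ms

L = 1500 × 8 = 12000 bits.
Transmission delays (L/R per hop): 0.103448, 0.387097, 0.0218182, 0.048 ms; sum = 0.560363 ms.
Propagation delays (d/s per hop): 0.00032, 0.000213333, 0.0486667, 0.000126667 ms; sum = 0.0493267 ms.
End-to-end = 0.6097 ms.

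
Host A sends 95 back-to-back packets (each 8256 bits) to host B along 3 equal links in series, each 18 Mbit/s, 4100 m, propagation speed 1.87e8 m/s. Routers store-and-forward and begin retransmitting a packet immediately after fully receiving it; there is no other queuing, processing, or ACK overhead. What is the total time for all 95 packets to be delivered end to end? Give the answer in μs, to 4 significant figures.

44560 μs

Per-hop transmission t_tx = L/R = 8256/18000000 = 458.667 μs.
Per-hop propagation t_prop = 4100/187000000 = 21.9251 μs.
Pipeline fill: first packet needs 3·t_tx to clear all hops; remaining 94 packets each add one t_tx.
Total = (3+95-1)·t_tx + 3·t_prop = 97·458.667 + 3·21.9251 = 44560 μs.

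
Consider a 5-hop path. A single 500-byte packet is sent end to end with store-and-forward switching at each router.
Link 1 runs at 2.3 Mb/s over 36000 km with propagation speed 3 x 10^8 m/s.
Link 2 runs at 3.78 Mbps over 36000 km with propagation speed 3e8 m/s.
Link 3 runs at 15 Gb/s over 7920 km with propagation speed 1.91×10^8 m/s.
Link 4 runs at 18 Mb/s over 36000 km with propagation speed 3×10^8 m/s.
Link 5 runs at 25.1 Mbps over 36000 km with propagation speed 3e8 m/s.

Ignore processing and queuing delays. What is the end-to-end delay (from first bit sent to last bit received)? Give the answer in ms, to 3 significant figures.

525 ms

L = 500 × 8 = 4000 bits.
Transmission delays (L/R per hop): 1.73913, 1.0582, 0.000266667, 0.222222, 0.159363 ms; sum = 3.17918 ms.
Propagation delays (d/s per hop): 120, 120, 41.466, 120, 120 ms; sum = 521.466 ms.
End-to-end = 525 ms.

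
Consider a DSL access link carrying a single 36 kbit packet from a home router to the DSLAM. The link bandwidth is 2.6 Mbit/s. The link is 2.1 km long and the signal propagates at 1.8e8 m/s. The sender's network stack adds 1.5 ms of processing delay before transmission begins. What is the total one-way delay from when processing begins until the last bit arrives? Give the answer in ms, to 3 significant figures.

L = 36000 bits.
Transmission delay = L/R = 36000 / 2600000 = 13.8462 ms.
Propagation delay = d/s = 2100 m / 180000000 m/s = 0.0116667 ms.
Plus processing delay 1.5 ms = 1.5 ms.
Total = 15.4 ms.

15.4 ms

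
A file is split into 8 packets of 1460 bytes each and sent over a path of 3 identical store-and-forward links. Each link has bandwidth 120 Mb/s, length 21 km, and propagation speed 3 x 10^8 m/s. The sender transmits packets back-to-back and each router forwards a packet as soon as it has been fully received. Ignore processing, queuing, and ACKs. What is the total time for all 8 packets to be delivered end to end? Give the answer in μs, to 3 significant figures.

1180 μs

Per-hop transmission t_tx = L/R = 11680/120000000 = 97.3333 μs.
Per-hop propagation t_prop = 21000/300000000 = 70 μs.
Pipeline fill: first packet needs 3·t_tx to clear all hops; remaining 7 packets each add one t_tx.
Total = (3+8-1)·t_tx + 3·t_prop = 10·97.3333 + 3·70 = 1180 μs.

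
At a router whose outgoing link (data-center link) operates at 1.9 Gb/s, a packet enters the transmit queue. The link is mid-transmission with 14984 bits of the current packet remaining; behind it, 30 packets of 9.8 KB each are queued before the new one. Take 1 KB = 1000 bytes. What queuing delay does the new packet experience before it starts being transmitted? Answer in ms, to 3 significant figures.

1.25 ms

Each queued packet: L/R = 78400/1900000000 = 0.0412632 ms.
30 queued → 1.23789 ms.
Plus remaining 14984 bits of current packet: 0.00788632 ms.
Queuing delay = 1.25 ms.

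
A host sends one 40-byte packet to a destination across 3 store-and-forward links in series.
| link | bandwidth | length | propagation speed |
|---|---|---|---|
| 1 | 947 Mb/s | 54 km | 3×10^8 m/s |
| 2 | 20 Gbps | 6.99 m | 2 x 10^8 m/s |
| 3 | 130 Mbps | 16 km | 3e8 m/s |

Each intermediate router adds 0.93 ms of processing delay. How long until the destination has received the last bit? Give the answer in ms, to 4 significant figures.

2.096 ms

L = 40 × 8 = 320 bits.
Transmission delays (L/R per hop): 0.000337909, 1.6e-05, 0.00246154 ms; sum = 0.00281545 ms.
Propagation delays (d/s per hop): 0.18, 3.495e-05, 0.0533333 ms; sum = 0.233368 ms.
Processing at 2 router(s): 2 × 0.93 ms = 1.86 ms.
End-to-end = 2.096 ms.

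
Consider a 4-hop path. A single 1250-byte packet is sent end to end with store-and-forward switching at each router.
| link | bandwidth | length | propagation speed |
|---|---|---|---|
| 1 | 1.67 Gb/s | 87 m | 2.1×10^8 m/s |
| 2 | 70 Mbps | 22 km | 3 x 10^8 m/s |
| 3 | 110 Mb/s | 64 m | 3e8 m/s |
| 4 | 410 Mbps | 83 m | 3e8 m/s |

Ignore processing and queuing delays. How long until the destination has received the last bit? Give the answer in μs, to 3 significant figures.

338 μs

L = 1250 × 8 = 10000 bits.
Transmission delays (L/R per hop): 5.98802, 142.857, 90.9091, 24.3902 μs; sum = 264.145 μs.
Propagation delays (d/s per hop): 0.414286, 73.3333, 0.213333, 0.276667 μs; sum = 74.2376 μs.
End-to-end = 338 μs.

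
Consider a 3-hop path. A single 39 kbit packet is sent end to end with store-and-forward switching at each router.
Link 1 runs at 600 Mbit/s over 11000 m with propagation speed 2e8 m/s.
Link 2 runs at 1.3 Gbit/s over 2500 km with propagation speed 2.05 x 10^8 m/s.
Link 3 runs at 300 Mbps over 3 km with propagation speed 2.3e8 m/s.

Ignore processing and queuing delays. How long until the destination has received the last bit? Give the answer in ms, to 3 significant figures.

12.5 ms

L = 39000 bits.
Transmission delays (L/R per hop): 0.065, 0.03, 0.13 ms; sum = 0.225 ms.
Propagation delays (d/s per hop): 0.055, 12.1951, 0.0130435 ms; sum = 12.2632 ms.
End-to-end = 12.5 ms.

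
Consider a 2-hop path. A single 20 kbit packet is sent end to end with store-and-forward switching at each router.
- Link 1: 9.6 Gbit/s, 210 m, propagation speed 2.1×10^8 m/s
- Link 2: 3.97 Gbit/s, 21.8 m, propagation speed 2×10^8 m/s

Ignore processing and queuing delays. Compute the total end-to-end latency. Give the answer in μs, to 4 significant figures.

L = 20000 bits.
Transmission delays (L/R per hop): 2.08333, 5.03778 μs; sum = 7.12112 μs.
Propagation delays (d/s per hop): 1, 0.109 μs; sum = 1.109 μs.
End-to-end = 8.230 μs.

8.230 μs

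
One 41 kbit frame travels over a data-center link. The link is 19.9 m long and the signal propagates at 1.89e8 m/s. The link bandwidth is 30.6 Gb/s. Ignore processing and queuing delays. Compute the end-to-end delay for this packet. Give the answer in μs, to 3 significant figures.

L = 41000 bits.
Transmission delay = L/R = 41000 / 30600000000 = 1.33987 μs.
Propagation delay = d/s = 19.9 m / 189000000 m/s = 0.105291 μs.
Total = 1.45 μs.

1.45 μs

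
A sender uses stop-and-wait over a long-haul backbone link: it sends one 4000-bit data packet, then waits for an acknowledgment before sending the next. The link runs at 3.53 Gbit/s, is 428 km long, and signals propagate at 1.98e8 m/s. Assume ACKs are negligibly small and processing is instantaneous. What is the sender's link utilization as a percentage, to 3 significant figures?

0.0262 %

t_tx = L/R = 4000/3530000000 = 1.13314e-06 s.
t_prop = 428000/198000000 = 0.00216162 s; RTT = 0.00432323 s.
Cycle = t_tx + RTT = 0.00432437 s.
Utilization = t_tx / cycle = 1.13314e-06/0.00432437 = 0.0262 %.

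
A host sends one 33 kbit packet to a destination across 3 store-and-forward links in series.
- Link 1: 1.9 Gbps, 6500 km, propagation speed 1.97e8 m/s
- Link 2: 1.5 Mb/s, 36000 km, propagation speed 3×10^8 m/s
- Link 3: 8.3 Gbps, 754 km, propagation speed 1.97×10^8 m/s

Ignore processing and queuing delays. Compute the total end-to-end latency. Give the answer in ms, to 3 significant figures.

179 ms

L = 33000 bits.
Transmission delays (L/R per hop): 0.0173684, 22, 0.0039759 ms; sum = 22.0213 ms.
Propagation delays (d/s per hop): 32.9949, 120, 3.82741 ms; sum = 156.822 ms.
End-to-end = 179 ms.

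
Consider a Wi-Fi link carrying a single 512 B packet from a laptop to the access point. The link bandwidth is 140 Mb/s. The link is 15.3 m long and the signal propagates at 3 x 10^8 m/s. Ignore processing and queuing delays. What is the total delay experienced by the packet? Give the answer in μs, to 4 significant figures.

29.31 μs

L = 512 × 8 = 4096 bits.
Transmission delay = L/R = 4096 / 140000000 = 29.2571 μs.
Propagation delay = d/s = 15.3 m / 300000000 m/s = 0.051 μs.
Total = 29.31 μs.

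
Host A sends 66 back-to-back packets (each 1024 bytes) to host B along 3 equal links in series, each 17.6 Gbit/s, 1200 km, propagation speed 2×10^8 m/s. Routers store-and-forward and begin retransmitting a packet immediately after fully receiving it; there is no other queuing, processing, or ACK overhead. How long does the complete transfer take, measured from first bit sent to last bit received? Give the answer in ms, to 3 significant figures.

Per-hop transmission t_tx = L/R = 8192/17600000000 = 0.000465455 ms.
Per-hop propagation t_prop = 1200000/200000000 = 6 ms.
Pipeline fill: first packet needs 3·t_tx to clear all hops; remaining 65 packets each add one t_tx.
Total = (3+66-1)·t_tx + 3·t_prop = 68·0.000465455 + 3·6 = 18.0 ms.

18.0 ms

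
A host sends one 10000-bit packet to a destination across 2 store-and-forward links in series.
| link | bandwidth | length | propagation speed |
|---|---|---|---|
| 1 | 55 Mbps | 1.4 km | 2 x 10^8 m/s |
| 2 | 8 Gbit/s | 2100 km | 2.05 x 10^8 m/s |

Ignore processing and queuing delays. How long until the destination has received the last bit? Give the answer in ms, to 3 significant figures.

10.4 ms

Transmission delays (L/R per hop): 0.181818, 0.00125 ms; sum = 0.183068 ms.
Propagation delays (d/s per hop): 0.007, 10.2439 ms; sum = 10.2509 ms.
End-to-end = 10.4 ms.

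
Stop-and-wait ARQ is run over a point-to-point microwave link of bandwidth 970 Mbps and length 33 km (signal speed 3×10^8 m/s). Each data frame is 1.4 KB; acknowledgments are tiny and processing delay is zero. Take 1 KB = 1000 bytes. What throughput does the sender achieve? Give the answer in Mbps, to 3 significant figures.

t_tx = L/R = 11200/970000000 = 1.15464e-05 s.
t_prop = 33000/300000000 = 0.00011 s; RTT = 0.00022 s.
Cycle = t_tx + RTT = 0.000231546 s.
Throughput = L / cycle = 11200 / 0.000231546 = 48.4 Mbps.

48.4 Mbps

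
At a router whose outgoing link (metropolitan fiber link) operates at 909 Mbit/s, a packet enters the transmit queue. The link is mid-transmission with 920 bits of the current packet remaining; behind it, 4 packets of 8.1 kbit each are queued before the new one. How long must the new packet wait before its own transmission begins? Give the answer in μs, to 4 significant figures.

36.66 μs

Each queued packet: L/R = 8100/909000000 = 8.91089 μs.
4 queued → 35.6436 μs.
Plus remaining 920 bits of current packet: 1.0121 μs.
Queuing delay = 36.66 μs.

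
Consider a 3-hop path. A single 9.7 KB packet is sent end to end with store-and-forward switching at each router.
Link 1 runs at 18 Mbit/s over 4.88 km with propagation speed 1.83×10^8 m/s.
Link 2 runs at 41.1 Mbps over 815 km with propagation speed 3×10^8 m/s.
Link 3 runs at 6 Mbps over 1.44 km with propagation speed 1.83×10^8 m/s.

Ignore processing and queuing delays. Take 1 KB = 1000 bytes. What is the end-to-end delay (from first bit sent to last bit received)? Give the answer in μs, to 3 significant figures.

21900 μs

L = 77600 bits.
Transmission delays (L/R per hop): 4311.11, 1888.08, 12933.3 μs; sum = 19132.5 μs.
Propagation delays (d/s per hop): 26.6667, 2716.67, 7.86885 μs; sum = 2751.2 μs.
End-to-end = 21900 μs.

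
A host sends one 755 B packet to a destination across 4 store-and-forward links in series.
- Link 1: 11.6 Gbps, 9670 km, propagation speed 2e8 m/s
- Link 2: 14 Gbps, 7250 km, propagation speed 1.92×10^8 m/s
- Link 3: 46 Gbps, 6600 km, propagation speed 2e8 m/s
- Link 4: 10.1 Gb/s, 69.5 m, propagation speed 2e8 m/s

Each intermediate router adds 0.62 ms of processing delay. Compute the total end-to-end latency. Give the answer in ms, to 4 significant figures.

L = 755 × 8 = 6040 bits.
Transmission delays (L/R per hop): 0.00052069, 0.000431429, 0.000131304, 0.00059802 ms; sum = 0.00168144 ms.
Propagation delays (d/s per hop): 48.35, 37.7604, 33, 0.0003475 ms; sum = 119.111 ms.
Processing at 3 router(s): 3 × 0.62 ms = 1.86 ms.
End-to-end = 121.0 ms.

121.0 ms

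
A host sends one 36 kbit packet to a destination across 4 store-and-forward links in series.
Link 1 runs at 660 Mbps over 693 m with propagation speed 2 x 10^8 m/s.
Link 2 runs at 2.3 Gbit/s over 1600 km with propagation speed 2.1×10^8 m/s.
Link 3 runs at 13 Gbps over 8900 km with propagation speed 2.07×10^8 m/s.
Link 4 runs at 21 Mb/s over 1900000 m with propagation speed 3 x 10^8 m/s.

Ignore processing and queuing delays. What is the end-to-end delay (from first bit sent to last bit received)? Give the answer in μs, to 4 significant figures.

L = 36000 bits.
Transmission delays (L/R per hop): 54.5455, 15.6522, 2.76923, 1714.29 μs; sum = 1787.25 μs.
Propagation delays (d/s per hop): 3.465, 7619.05, 42995.2, 6333.33 μs; sum = 56951 μs.
End-to-end = 58740 μs.

58740 μs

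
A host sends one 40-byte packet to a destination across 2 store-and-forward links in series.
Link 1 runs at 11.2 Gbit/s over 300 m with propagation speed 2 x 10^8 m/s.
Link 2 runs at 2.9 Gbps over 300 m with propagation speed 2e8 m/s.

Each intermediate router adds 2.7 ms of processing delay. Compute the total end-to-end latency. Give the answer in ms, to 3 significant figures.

L = 40 × 8 = 320 bits.
Transmission delays (L/R per hop): 2.85714e-05, 0.000110345 ms; sum = 0.000138916 ms.
Propagation delays (d/s per hop): 0.0015, 0.0015 ms; sum = 0.003 ms.
Processing at 1 router(s): 1 × 2.7 ms = 2.7 ms.
End-to-end = 2.70 ms.

2.70 ms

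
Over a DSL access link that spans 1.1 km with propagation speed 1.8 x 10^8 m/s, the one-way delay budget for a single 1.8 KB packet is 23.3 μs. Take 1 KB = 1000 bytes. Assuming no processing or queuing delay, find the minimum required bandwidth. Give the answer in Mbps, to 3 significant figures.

L = 14400 bits.
Propagation delay = 1100 / 180000000 = 6.11111 μs.
Transmission budget = 23.3 − 6.11111 = 17.1889 μs.
R ≥ L / t_tx = 14400 bits / 1.71889e-05 s = 838 Mbps.

838 Mbps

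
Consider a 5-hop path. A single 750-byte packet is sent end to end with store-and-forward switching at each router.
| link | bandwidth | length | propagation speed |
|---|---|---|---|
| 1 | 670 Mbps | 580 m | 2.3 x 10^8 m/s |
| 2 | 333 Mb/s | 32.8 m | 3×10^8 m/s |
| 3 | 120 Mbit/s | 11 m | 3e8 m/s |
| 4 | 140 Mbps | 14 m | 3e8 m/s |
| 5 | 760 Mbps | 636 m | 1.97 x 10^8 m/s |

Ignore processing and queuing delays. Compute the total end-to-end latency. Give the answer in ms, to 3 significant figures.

L = 750 × 8 = 6000 bits.
Transmission delays (L/R per hop): 0.00895522, 0.018018, 0.05, 0.0428571, 0.00789474 ms; sum = 0.127725 ms.
Propagation delays (d/s per hop): 0.00252174, 0.000109333, 3.66667e-05, 4.66667e-05, 0.00322843 ms; sum = 0.00594283 ms.
End-to-end = 0.134 ms.

0.134 ms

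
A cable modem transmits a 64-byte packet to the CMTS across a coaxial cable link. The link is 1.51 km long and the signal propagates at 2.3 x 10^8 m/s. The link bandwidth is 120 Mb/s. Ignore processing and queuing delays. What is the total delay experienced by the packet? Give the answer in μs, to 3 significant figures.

L = 64 × 8 = 512 bits.
Transmission delay = L/R = 512 / 120000000 = 4.26667 μs.
Propagation delay = d/s = 1510 m / 2.3e+08 m/s = 6.56522 μs.
Total = 10.8 μs.

10.8 μs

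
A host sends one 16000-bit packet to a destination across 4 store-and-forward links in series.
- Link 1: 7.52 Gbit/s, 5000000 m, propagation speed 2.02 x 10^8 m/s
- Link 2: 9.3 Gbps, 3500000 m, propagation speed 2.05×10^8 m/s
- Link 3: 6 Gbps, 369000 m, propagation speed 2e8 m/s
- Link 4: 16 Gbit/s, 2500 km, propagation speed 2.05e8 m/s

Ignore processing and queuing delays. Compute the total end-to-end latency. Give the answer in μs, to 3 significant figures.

55900 μs

Transmission delays (L/R per hop): 2.12766, 1.72043, 2.66667, 1 μs; sum = 7.51476 μs.
Propagation delays (d/s per hop): 24752.5, 17073.2, 1845, 12195.1 μs; sum = 55865.8 μs.
End-to-end = 55900 μs.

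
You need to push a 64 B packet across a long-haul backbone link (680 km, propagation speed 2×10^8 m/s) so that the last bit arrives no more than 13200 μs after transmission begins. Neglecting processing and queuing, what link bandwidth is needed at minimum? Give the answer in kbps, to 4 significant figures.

L = 512 bits.
Propagation delay = 680000 / 200000000 = 3400 μs.
Transmission budget = 13200 − 3400 = 9800 μs.
R ≥ L / t_tx = 512 bits / 0.0098 s = 52.24 kbps.

52.24 kbps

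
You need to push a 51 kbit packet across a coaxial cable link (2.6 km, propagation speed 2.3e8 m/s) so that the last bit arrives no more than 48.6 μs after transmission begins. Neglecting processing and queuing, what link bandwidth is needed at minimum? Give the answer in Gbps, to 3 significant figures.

1.37 Gbps

Propagation delay = 2600 / 2.3e+08 = 11.3043 μs.
Transmission budget = 48.6 − 11.3043 = 37.2957 μs.
R ≥ L / t_tx = 51000 bits / 3.72957e-05 s = 1.37 Gbps.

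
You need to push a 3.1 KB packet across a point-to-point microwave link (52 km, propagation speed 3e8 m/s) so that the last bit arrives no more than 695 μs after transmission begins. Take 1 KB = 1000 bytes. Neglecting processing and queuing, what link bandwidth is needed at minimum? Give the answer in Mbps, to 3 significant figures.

L = 24800 bits.
Propagation delay = 52000 / 300000000 = 173.333 μs.
Transmission budget = 695 − 173.333 = 521.667 μs.
R ≥ L / t_tx = 24800 bits / 0.000521667 s = 47.5 Mbps.

47.5 Mbps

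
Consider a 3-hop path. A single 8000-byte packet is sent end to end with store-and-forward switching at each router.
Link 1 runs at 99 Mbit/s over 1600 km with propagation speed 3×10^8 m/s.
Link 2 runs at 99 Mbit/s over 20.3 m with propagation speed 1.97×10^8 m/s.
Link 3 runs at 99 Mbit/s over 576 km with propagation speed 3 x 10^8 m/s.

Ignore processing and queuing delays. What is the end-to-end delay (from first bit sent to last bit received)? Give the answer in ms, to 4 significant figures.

9.193 ms

L = 8000 × 8 = 64000 bits.
Transmission delay per hop = L/R = 64000/99000000 = 0.646465 ms; 3 hops → 1.93939 ms.
Propagation delays (d/s per hop): 5.33333, 0.000103046, 1.92 ms; sum = 7.25344 ms.
End-to-end = 9.193 ms.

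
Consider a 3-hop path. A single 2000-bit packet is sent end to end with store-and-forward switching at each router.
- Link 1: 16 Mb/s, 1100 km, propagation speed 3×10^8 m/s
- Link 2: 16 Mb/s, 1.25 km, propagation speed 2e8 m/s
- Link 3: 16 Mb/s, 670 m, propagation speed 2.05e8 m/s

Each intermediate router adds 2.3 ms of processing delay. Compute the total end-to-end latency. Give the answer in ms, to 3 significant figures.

8.65 ms

Transmission delay per hop = L/R = 2000/16000000 = 0.125 ms; 3 hops → 0.375 ms.
Propagation delays (d/s per hop): 3.66667, 0.00625, 0.00326829 ms; sum = 3.67618 ms.
Processing at 2 router(s): 2 × 2.3 ms = 4.6 ms.
End-to-end = 8.65 ms.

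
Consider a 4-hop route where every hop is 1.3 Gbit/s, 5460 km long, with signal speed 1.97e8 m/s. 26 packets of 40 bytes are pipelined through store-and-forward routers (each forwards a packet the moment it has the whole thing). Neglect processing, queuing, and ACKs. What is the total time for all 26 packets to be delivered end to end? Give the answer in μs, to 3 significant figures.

111000 μs

Per-hop transmission t_tx = L/R = 320/1300000000 = 0.246154 μs.
Per-hop propagation t_prop = 5460000/197000000 = 27715.7 μs.
Pipeline fill: first packet needs 4·t_tx to clear all hops; remaining 25 packets each add one t_tx.
Total = (4+26-1)·t_tx + 4·t_prop = 29·0.246154 + 4·27715.7 = 111000 μs.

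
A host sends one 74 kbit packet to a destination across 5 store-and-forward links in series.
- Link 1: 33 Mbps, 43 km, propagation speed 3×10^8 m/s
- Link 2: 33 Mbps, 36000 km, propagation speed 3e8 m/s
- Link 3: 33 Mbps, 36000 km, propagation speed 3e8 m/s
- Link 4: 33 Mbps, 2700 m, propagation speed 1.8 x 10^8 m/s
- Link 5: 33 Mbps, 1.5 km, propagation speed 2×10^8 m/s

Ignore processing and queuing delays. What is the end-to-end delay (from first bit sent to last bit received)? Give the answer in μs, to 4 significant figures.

251400 μs

L = 74000 bits.
Transmission delay per hop = L/R = 74000/33000000 = 2242.42 μs; 5 hops → 11212.1 μs.
Propagation delays (d/s per hop): 143.333, 120000, 120000, 15, 7.5 μs; sum = 240166 μs.
End-to-end = 251400 μs.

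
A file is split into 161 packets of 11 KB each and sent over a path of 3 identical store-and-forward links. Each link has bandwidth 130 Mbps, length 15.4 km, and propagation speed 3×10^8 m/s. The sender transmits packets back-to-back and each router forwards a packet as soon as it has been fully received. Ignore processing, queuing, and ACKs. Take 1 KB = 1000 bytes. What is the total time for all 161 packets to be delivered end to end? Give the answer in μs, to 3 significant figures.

110000 μs

Per-hop transmission t_tx = L/R = 88000/130000000 = 676.923 μs.
Per-hop propagation t_prop = 15400/300000000 = 51.3333 μs.
Pipeline fill: first packet needs 3·t_tx to clear all hops; remaining 160 packets each add one t_tx.
Total = (3+161-1)·t_tx + 3·t_prop = 163·676.923 + 3·51.3333 = 110000 μs.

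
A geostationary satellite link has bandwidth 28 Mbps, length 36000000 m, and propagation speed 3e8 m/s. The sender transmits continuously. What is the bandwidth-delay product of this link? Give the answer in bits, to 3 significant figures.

3360000 bits

Propagation delay = 36000000 / 300000000 = 0.12 s.
BDP = R × t_prop = 28000000 × 0.12 = 3360000 bits.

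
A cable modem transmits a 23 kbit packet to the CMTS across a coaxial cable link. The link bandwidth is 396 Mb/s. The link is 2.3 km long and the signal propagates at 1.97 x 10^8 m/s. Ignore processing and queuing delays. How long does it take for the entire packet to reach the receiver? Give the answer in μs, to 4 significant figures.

L = 23000 bits.
Transmission delay = L/R = 23000 / 396000000 = 58.0808 μs.
Propagation delay = d/s = 2300 m / 197000000 m/s = 11.6751 μs.
Total = 69.76 μs.

69.76 μs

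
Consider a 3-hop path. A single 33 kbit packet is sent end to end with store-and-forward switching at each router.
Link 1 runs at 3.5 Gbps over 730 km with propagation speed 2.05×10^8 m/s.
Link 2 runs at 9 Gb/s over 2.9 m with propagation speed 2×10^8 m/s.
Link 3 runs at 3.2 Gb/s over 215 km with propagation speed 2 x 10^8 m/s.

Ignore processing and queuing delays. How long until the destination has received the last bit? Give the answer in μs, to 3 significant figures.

L = 33000 bits.
Transmission delays (L/R per hop): 9.42857, 3.66667, 10.3125 μs; sum = 23.4077 μs.
Propagation delays (d/s per hop): 3560.98, 0.0145, 1075 μs; sum = 4635.99 μs.
End-to-end = 4660 μs.

4660 μs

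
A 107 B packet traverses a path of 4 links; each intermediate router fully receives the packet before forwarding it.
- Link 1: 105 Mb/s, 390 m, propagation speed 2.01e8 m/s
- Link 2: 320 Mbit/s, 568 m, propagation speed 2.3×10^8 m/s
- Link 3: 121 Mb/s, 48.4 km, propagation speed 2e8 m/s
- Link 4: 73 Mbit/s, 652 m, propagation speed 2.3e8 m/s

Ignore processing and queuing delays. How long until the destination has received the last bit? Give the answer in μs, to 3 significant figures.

279 μs

L = 107 × 8 = 856 bits.
Transmission delays (L/R per hop): 8.15238, 2.675, 7.07438, 11.726 μs; sum = 29.6278 μs.
Propagation delays (d/s per hop): 1.9403, 2.46957, 242, 2.83478 μs; sum = 249.245 μs.
End-to-end = 279 μs.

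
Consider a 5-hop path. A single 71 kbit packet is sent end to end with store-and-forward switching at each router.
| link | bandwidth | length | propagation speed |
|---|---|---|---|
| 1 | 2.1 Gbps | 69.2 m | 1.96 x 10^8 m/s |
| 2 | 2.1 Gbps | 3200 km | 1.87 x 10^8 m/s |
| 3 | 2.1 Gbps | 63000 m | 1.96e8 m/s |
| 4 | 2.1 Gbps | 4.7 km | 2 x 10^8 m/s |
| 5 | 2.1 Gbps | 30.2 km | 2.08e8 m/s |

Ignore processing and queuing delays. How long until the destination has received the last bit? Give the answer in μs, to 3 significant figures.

L = 71000 bits.
Transmission delay per hop = L/R = 71000/2100000000 = 33.8095 μs; 5 hops → 169.048 μs.
Propagation delays (d/s per hop): 0.353061, 17112.3, 321.429, 23.5, 145.192 μs; sum = 17602.8 μs.
End-to-end = 17800 μs.

17800 μs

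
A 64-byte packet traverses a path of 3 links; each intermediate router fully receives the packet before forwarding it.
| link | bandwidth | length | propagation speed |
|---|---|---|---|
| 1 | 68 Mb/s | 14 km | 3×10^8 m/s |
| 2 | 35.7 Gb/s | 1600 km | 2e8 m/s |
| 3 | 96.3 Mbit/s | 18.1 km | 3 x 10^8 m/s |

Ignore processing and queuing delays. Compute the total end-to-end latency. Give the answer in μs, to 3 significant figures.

8120 μs

L = 64 × 8 = 512 bits.
Transmission delays (L/R per hop): 7.52941, 0.0143417, 5.31672 μs; sum = 12.8605 μs.
Propagation delays (d/s per hop): 46.6667, 8000, 60.3333 μs; sum = 8107 μs.
End-to-end = 8120 μs.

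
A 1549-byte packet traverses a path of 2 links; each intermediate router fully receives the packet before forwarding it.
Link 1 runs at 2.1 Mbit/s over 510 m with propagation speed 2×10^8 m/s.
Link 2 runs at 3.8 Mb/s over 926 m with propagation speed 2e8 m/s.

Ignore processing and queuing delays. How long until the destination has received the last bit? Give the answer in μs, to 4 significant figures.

L = 1549 × 8 = 12392 bits.
Transmission delays (L/R per hop): 5900.95, 3261.05 μs; sum = 9162.01 μs.
Propagation delays (d/s per hop): 2.55, 4.63 μs; sum = 7.18 μs.
End-to-end = 9169 μs.

9169 μs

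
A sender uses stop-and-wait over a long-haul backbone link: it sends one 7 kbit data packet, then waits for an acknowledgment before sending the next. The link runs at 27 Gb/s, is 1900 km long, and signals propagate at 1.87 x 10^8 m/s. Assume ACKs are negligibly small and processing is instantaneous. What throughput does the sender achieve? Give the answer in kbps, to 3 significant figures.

t_tx = L/R = 7000/27000000000 = 2.59259e-07 s.
t_prop = 1900000/187000000 = 0.0101604 s; RTT = 0.0203209 s.
Cycle = t_tx + RTT = 0.0203211 s.
Throughput = L / cycle = 7000 / 0.0203211 = 344 kbps.

344 kbps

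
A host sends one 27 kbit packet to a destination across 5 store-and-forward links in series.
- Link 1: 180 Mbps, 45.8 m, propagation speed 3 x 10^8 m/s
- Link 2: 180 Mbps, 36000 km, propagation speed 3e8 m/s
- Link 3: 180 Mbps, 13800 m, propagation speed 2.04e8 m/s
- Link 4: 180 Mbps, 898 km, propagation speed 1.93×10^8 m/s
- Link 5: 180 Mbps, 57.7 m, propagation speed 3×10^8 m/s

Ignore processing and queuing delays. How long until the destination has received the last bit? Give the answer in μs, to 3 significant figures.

125000 μs

L = 27000 bits.
Transmission delay per hop = L/R = 27000/180000000 = 150 μs; 5 hops → 750 μs.
Propagation delays (d/s per hop): 0.152667, 120000, 67.6471, 4652.85, 0.192333 μs; sum = 124721 μs.
End-to-end = 125000 μs.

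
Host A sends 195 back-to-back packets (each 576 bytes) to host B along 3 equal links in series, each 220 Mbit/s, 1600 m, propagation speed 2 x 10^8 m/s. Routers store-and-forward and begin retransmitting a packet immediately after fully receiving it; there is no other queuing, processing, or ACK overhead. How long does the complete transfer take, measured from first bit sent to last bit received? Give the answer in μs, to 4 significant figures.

Per-hop transmission t_tx = L/R = 4608/220000000 = 20.9455 μs.
Per-hop propagation t_prop = 1600/200000000 = 8 μs.
Pipeline fill: first packet needs 3·t_tx to clear all hops; remaining 194 packets each add one t_tx.
Total = (3+195-1)·t_tx + 3·t_prop = 197·20.9455 + 3·8 = 4150 μs.

4150 μs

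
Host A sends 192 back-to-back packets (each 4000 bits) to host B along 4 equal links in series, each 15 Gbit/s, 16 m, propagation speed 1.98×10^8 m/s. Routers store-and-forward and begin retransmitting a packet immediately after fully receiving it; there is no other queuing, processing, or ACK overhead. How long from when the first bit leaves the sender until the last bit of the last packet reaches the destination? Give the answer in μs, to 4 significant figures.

52.32 μs

Per-hop transmission t_tx = L/R = 4000/15000000000 = 0.266667 μs.
Per-hop propagation t_prop = 16/198000000 = 0.0808081 μs.
Pipeline fill: first packet needs 4·t_tx to clear all hops; remaining 191 packets each add one t_tx.
Total = (4+192-1)·t_tx + 4·t_prop = 195·0.266667 + 4·0.0808081 = 52.32 μs.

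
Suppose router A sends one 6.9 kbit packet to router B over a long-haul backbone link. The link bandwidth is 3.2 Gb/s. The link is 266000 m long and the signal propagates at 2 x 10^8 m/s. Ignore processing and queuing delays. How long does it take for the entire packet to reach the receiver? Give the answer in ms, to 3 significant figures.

1.33 ms

L = 6900 bits.
Transmission delay = L/R = 6900 / 3200000000 = 0.00215625 ms.
Propagation delay = d/s = 266000 m / 200000000 m/s = 1.33 ms.
Total = 1.33 ms.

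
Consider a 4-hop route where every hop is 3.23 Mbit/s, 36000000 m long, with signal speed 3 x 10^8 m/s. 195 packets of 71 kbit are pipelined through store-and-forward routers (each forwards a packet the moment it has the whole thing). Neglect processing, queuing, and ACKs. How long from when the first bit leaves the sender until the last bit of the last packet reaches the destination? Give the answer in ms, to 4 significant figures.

4832 ms

Per-hop transmission t_tx = L/R = 71000/3230000 = 21.9814 ms.
Per-hop propagation t_prop = 36000000/300000000 = 120 ms.
Pipeline fill: first packet needs 4·t_tx to clear all hops; remaining 194 packets each add one t_tx.
Total = (4+195-1)·t_tx + 4·t_prop = 198·21.9814 + 4·120 = 4832 ms.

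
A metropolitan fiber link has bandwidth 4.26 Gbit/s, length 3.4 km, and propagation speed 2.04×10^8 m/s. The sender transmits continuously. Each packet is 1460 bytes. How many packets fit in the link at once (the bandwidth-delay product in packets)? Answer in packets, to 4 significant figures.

6.079 packets

Propagation delay = 3400 / 204000000 = 1.66667e-05 s.
BDP = R × t_prop = 4260000000 × 1.66667e-05 = 71000 bits.
In packets of 11680 bits: 6.079 packets.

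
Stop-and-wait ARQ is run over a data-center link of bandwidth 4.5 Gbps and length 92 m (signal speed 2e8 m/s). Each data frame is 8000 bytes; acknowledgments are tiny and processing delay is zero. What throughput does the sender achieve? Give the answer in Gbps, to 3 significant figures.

t_tx = L/R = 64000/4500000000 = 1.42222e-05 s.
t_prop = 92/200000000 = 4.6e-07 s; RTT = 9.2e-07 s.
Cycle = t_tx + RTT = 1.51422e-05 s.
Throughput = L / cycle = 64000 / 1.51422e-05 = 4.23 Gbps.

4.23 Gbps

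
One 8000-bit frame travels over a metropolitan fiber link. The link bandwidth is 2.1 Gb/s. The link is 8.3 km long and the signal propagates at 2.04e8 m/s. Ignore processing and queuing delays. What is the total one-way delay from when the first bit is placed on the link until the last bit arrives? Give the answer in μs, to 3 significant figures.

Transmission delay = L/R = 8000 / 2100000000 = 3.80952 μs.
Propagation delay = d/s = 8300 m / 204000000 m/s = 40.6863 μs.
Total = 44.5 μs.

44.5 μs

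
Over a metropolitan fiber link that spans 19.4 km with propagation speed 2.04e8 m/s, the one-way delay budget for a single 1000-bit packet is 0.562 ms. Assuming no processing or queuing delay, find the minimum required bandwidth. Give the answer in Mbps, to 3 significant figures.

2.14 Mbps

Propagation delay = 19400 / 204000000 = 0.095098 ms.
Transmission budget = 0.562 − 0.095098 = 0.466902 ms.
R ≥ L / t_tx = 1000 bits / 0.000466902 s = 2.14 Mbps.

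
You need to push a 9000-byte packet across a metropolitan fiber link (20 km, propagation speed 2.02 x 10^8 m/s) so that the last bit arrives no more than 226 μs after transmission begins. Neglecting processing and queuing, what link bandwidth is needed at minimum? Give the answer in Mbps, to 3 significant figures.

L = 72000 bits.
Propagation delay = 20000 / 202000000 = 99.0099 μs.
Transmission budget = 226 − 99.0099 = 126.99 μs.
R ≥ L / t_tx = 72000 bits / 0.00012699 s = 567 Mbps.

567 Mbps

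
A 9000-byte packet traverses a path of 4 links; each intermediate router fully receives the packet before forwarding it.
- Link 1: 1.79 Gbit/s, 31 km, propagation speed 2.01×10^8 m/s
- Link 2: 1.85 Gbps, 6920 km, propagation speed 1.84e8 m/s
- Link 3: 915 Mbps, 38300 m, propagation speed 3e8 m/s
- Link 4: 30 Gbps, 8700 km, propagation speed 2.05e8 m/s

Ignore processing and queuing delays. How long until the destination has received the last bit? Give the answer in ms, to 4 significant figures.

L = 9000 × 8 = 72000 bits.
Transmission delays (L/R per hop): 0.0402235, 0.0389189, 0.0786885, 0.0024 ms; sum = 0.160231 ms.
Propagation delays (d/s per hop): 0.154229, 37.6087, 0.127667, 42.439 ms; sum = 80.3296 ms.
End-to-end = 80.49 ms.

80.49 ms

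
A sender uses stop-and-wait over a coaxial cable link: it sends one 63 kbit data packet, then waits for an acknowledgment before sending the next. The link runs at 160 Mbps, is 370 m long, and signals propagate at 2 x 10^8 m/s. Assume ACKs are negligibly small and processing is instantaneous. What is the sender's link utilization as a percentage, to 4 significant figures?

t_tx = L/R = 63000/160000000 = 0.00039375 s.
t_prop = 370/200000000 = 1.85e-06 s; RTT = 3.7e-06 s.
Cycle = t_tx + RTT = 0.00039745 s.
Utilization = t_tx / cycle = 0.00039375/0.00039745 = 99.07 %.

99.07 %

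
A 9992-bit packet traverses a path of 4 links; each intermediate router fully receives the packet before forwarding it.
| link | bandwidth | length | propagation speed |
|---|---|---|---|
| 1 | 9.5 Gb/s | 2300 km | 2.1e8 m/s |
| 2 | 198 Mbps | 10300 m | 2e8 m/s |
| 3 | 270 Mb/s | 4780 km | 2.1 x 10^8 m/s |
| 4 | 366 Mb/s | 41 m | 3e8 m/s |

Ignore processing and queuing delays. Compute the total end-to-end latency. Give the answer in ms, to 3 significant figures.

Transmission delays (L/R per hop): 0.00105179, 0.0504646, 0.0370074, 0.0273005 ms; sum = 0.115824 ms.
Propagation delays (d/s per hop): 10.9524, 0.0515, 22.7619, 0.000136667 ms; sum = 33.7659 ms.
End-to-end = 33.9 ms.

33.9 ms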